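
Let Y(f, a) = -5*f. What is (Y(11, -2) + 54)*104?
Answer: -104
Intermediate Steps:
(Y(11, -2) + 54)*104 = (-5*11 + 54)*104 = (-55 + 54)*104 = -1*104 = -104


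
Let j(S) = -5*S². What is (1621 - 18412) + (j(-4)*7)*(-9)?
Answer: -11751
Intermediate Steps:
(1621 - 18412) + (j(-4)*7)*(-9) = (1621 - 18412) + (-5*(-4)²*7)*(-9) = -16791 + (-5*16*7)*(-9) = -16791 - 80*7*(-9) = -16791 - 560*(-9) = -16791 + 5040 = -11751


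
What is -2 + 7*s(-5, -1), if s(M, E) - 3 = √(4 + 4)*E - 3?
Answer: -2 - 14*√2 ≈ -21.799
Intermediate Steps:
s(M, E) = 2*E*√2 (s(M, E) = 3 + (√(4 + 4)*E - 3) = 3 + (√8*E - 3) = 3 + ((2*√2)*E - 3) = 3 + (2*E*√2 - 3) = 3 + (-3 + 2*E*√2) = 2*E*√2)
-2 + 7*s(-5, -1) = -2 + 7*(2*(-1)*√2) = -2 + 7*(-2*√2) = -2 - 14*√2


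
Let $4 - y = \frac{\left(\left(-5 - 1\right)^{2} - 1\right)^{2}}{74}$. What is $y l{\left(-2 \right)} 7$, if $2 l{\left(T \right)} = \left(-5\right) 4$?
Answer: $\frac{32515}{37} \approx 878.78$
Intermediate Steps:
$l{\left(T \right)} = -10$ ($l{\left(T \right)} = \frac{\left(-5\right) 4}{2} = \frac{1}{2} \left(-20\right) = -10$)
$y = - \frac{929}{74}$ ($y = 4 - \frac{\left(\left(-5 - 1\right)^{2} - 1\right)^{2}}{74} = 4 - \left(\left(-6\right)^{2} - 1\right)^{2} \cdot \frac{1}{74} = 4 - \left(36 - 1\right)^{2} \cdot \frac{1}{74} = 4 - 35^{2} \cdot \frac{1}{74} = 4 - 1225 \cdot \frac{1}{74} = 4 - \frac{1225}{74} = - \frac{929}{74} \approx -12.554$)
$y l{\left(-2 \right)} 7 = - \frac{929 \left(\left(-10\right) 7\right)}{74} = \left(- \frac{929}{74}\right) \left(-70\right) = \frac{32515}{37}$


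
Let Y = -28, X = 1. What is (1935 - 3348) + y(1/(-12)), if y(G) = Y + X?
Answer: -1440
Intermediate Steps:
y(G) = -27 (y(G) = -28 + 1 = -27)
(1935 - 3348) + y(1/(-12)) = (1935 - 3348) - 27 = -1413 - 27 = -1440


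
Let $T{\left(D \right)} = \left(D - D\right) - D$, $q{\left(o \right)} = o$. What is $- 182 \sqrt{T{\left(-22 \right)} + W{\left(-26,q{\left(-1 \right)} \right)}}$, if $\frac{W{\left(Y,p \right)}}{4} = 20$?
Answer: $- 182 \sqrt{102} \approx -1838.1$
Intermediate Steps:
$W{\left(Y,p \right)} = 80$ ($W{\left(Y,p \right)} = 4 \cdot 20 = 80$)
$T{\left(D \right)} = - D$ ($T{\left(D \right)} = 0 - D = - D$)
$- 182 \sqrt{T{\left(-22 \right)} + W{\left(-26,q{\left(-1 \right)} \right)}} = - 182 \sqrt{\left(-1\right) \left(-22\right) + 80} = - 182 \sqrt{22 + 80} = - 182 \sqrt{102}$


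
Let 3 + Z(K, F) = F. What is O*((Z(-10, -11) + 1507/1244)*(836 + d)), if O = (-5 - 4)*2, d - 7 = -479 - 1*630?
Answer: -19043073/311 ≈ -61232.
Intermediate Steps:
Z(K, F) = -3 + F
d = -1102 (d = 7 + (-479 - 1*630) = 7 + (-479 - 630) = 7 - 1109 = -1102)
O = -18 (O = -9*2 = -18)
O*((Z(-10, -11) + 1507/1244)*(836 + d)) = -18*((-3 - 11) + 1507/1244)*(836 - 1102) = -18*(-14 + 1507*(1/1244))*(-266) = -18*(-14 + 1507/1244)*(-266) = -(-143181)*(-266)/622 = -18*2115897/622 = -19043073/311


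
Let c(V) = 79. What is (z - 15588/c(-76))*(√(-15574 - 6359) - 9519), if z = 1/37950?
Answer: 1877034225133/999350 - 591564521*I*√2437/999350 ≈ 1.8783e+6 - 29222.0*I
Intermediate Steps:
z = 1/37950 ≈ 2.6350e-5
(z - 15588/c(-76))*(√(-15574 - 6359) - 9519) = (1/37950 - 15588/79)*(√(-15574 - 6359) - 9519) = (1/37950 - 15588*1/79)*(√(-21933) - 9519) = (1/37950 - 15588/79)*(3*I*√2437 - 9519) = -591564521*(-9519 + 3*I*√2437)/2998050 = 1877034225133/999350 - 591564521*I*√2437/999350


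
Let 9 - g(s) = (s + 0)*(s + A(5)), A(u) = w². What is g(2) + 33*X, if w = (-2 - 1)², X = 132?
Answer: 4199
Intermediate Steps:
w = 9 (w = (-3)² = 9)
A(u) = 81 (A(u) = 9² = 81)
g(s) = 9 - s*(81 + s) (g(s) = 9 - (s + 0)*(s + 81) = 9 - s*(81 + s))
g(2) + 33*X = (9 - 1*2² - 81*2) + 33*132 = (9 - 1*4 - 162) + 4356 = (9 - 4 - 162) + 4356 = -157 + 4356 = 4199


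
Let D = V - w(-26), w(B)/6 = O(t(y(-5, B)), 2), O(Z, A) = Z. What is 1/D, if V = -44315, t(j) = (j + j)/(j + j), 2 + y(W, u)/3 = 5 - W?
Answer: -1/44321 ≈ -2.2563e-5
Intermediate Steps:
y(W, u) = 9 - 3*W (y(W, u) = -6 + 3*(5 - W) = -6 + (15 - 3*W) = 9 - 3*W)
t(j) = 1 (t(j) = (2*j)/((2*j)) = (2*j)*(1/(2*j)) = 1)
w(B) = 6 (w(B) = 6*1 = 6)
D = -44321 (D = -44315 - 1*6 = -44315 - 6 = -44321)
1/D = 1/(-44321) = -1/44321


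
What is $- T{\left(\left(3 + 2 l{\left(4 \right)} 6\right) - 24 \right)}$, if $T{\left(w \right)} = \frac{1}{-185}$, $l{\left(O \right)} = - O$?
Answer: $\frac{1}{185} \approx 0.0054054$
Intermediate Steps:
$T{\left(w \right)} = - \frac{1}{185}$
$- T{\left(\left(3 + 2 l{\left(4 \right)} 6\right) - 24 \right)} = \left(-1\right) \left(- \frac{1}{185}\right) = \frac{1}{185}$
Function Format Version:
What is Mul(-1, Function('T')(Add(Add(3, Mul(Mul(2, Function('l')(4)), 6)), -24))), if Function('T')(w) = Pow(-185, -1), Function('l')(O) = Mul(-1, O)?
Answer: Rational(1, 185) ≈ 0.0054054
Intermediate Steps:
Function('T')(w) = Rational(-1, 185)
Mul(-1, Function('T')(Add(Add(3, Mul(Mul(2, Function('l')(4)), 6)), -24))) = Mul(-1, Rational(-1, 185)) = Rational(1, 185)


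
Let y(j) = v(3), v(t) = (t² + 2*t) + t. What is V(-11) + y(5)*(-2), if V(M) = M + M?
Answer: -58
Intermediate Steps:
v(t) = t² + 3*t
y(j) = 18 (y(j) = 3*(3 + 3) = 3*6 = 18)
V(M) = 2*M
V(-11) + y(5)*(-2) = 2*(-11) + 18*(-2) = -22 - 36 = -58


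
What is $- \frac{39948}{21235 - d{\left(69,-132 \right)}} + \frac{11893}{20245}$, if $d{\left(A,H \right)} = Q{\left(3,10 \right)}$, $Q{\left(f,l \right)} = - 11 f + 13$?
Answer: $- \frac{37064103}{28687165} \approx -1.292$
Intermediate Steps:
$Q{\left(f,l \right)} = 13 - 11 f$
$d{\left(A,H \right)} = -20$ ($d{\left(A,H \right)} = 13 - 33 = -20$)
$- \frac{39948}{21235 - d{\left(69,-132 \right)}} + \frac{11893}{20245} = - \frac{39948}{21235 - -20} + \frac{11893}{20245} = - \frac{39948}{21235 + 20} + 11893 \cdot \frac{1}{20245} = - \frac{39948}{21255} + \frac{11893}{20245} = \left(-39948\right) \frac{1}{21255} + \frac{11893}{20245} = - \frac{13316}{7085} + \frac{11893}{20245} = - \frac{37064103}{28687165}$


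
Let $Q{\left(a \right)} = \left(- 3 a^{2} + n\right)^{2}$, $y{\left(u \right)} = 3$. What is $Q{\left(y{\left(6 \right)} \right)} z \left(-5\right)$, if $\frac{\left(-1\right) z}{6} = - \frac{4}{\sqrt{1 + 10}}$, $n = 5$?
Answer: $- 5280 \sqrt{11} \approx -17512.0$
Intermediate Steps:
$Q{\left(a \right)} = \left(5 - 3 a^{2}\right)^{2}$ ($Q{\left(a \right)} = \left(- 3 a^{2} + 5\right)^{2} = \left(5 - 3 a^{2}\right)^{2}$)
$z = \frac{24 \sqrt{11}}{11}$ ($z = - 6 \left(- \frac{4}{\sqrt{1 + 10}}\right) = - 6 \left(- \frac{4}{\sqrt{11}}\right) = - 6 \left(- 4 \frac{\sqrt{11}}{11}\right) = - 6 \left(- \frac{4 \sqrt{11}}{11}\right) = \frac{24 \sqrt{11}}{11} \approx 7.2363$)
$Q{\left(y{\left(6 \right)} \right)} z \left(-5\right) = \left(-5 + 3 \cdot 3^{2}\right)^{2} \frac{24 \sqrt{11}}{11} \left(-5\right) = \left(-5 + 3 \cdot 9\right)^{2} \frac{24 \sqrt{11}}{11} \left(-5\right) = \left(-5 + 27\right)^{2} \frac{24 \sqrt{11}}{11} \left(-5\right) = 22^{2} \frac{24 \sqrt{11}}{11} \left(-5\right) = 484 \frac{24 \sqrt{11}}{11} \left(-5\right) = 1056 \sqrt{11} \left(-5\right) = - 5280 \sqrt{11}$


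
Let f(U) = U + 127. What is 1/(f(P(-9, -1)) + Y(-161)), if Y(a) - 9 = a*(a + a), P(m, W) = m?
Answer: 1/51969 ≈ 1.9242e-5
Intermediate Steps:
f(U) = 127 + U
Y(a) = 9 + 2*a² (Y(a) = 9 + a*(a + a) = 9 + a*(2*a) = 9 + 2*a²)
1/(f(P(-9, -1)) + Y(-161)) = 1/((127 - 9) + (9 + 2*(-161)²)) = 1/(118 + (9 + 2*25921)) = 1/(118 + (9 + 51842)) = 1/(118 + 51851) = 1/51969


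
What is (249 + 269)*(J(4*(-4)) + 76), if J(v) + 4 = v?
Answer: 29008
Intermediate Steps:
J(v) = -4 + v
(249 + 269)*(J(4*(-4)) + 76) = (249 + 269)*((-4 + 4*(-4)) + 76) = 518*((-4 - 16) + 76) = 518*(-20 + 76) = 518*56 = 29008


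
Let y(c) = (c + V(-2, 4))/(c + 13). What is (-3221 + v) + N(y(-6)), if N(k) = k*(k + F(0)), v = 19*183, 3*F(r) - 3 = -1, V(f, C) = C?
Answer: 37616/147 ≈ 255.89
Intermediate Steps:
F(r) = ⅔ (F(r) = 1 + (⅓)*(-1) = 1 - ⅓ = ⅔)
v = 3477
y(c) = (4 + c)/(13 + c) (y(c) = (c + 4)/(c + 13) = (4 + c)/(13 + c))
N(k) = k*(⅔ + k) (N(k) = k*(k + ⅔) = k*(⅔ + k))
(-3221 + v) + N(y(-6)) = (-3221 + 3477) + ((4 - 6)/(13 - 6))*(2 + 3*((4 - 6)/(13 - 6)))/3 = 256 + (-2/7)*(2 + 3*(-2/7))/3 = 256 + ((⅐)*(-2))*(2 + 3*((⅐)*(-2)))/3 = 256 + (⅓)*(-2/7)*(2 + 3*(-2/7)) = 256 + (⅓)*(-2/7)*(2 - 6/7) = 256 + (⅓)*(-2/7)*(8/7) = 256 - 16/147 = 37616/147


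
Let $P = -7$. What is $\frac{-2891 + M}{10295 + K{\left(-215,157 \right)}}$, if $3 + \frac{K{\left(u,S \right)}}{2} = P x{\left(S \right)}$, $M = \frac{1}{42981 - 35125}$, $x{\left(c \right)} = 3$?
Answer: $- \frac{22711695}{80500432} \approx -0.28213$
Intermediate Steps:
$M = \frac{1}{7856} \approx 0.00012729$
$K{\left(u,S \right)} = -48$ ($K{\left(u,S \right)} = -6 + 2 \left(\left(-7\right) 3\right) = -6 + 2 \left(-21\right) = -6 - 42 = -48$)
$\frac{-2891 + M}{10295 + K{\left(-215,157 \right)}} = \frac{-2891 + \frac{1}{7856}}{10295 - 48} = - \frac{22711695}{7856 \cdot 10247} = \left(- \frac{22711695}{7856}\right) \frac{1}{10247} = - \frac{22711695}{80500432}$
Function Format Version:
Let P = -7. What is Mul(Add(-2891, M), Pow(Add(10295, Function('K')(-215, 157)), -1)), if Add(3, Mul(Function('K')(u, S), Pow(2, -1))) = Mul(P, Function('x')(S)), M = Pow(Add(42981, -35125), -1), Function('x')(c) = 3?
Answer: Rational(-22711695, 80500432) ≈ -0.28213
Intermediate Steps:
M = Rational(1, 7856) (M = Pow(7856, -1) = Rational(1, 7856) ≈ 0.00012729)
Function('K')(u, S) = -48 (Function('K')(u, S) = Add(-6, Mul(2, Mul(-7, 3))) = Add(-6, Mul(2, -21)) = Add(-6, -42) = -48)
Mul(Add(-2891, M), Pow(Add(10295, Function('K')(-215, 157)), -1)) = Mul(Add(-2891, Rational(1, 7856)), Pow(Add(10295, -48), -1)) = Mul(Rational(-22711695, 7856), Pow(10247, -1)) = Mul(Rational(-22711695, 7856), Rational(1, 10247)) = Rational(-22711695, 80500432)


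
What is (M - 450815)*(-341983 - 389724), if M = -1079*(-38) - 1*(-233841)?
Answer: 128759944204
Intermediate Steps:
M = 274843 (M = 41002 + 233841 = 274843)
(M - 450815)*(-341983 - 389724) = (274843 - 450815)*(-341983 - 389724) = -175972*(-731707) = 128759944204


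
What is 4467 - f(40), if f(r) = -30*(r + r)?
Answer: 6867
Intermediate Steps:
f(r) = -60*r (f(r) = -30*2*r = -60*r)
4467 - f(40) = 4467 - (-60)*40 = 4467 - 1*(-2400) = 4467 + 2400 = 6867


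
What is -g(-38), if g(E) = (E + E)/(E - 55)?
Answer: -76/93 ≈ -0.81720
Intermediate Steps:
g(E) = 2*E/(-55 + E) (g(E) = (2*E)/(-55 + E) = 2*E/(-55 + E))
-g(-38) = -2*(-38)/(-55 - 38) = -2*(-38)/(-93) = -2*(-38)*(-1)/93 = -1*76/93 = -76/93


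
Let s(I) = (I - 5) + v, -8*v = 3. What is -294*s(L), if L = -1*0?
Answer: 6321/4 ≈ 1580.3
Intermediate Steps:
v = -3/8 (v = -1/8*3 = -3/8 ≈ -0.37500)
L = 0
s(I) = -43/8 + I (s(I) = (I - 5) - 3/8 = (-5 + I) - 3/8 = -43/8 + I)
-294*s(L) = -294*(-43/8 + 0) = -294*(-43/8) = 6321/4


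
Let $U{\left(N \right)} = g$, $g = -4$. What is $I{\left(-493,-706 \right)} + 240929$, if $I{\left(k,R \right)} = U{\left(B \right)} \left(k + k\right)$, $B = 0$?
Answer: $244873$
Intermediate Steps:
$U{\left(N \right)} = -4$
$I{\left(k,R \right)} = - 8 k$ ($I{\left(k,R \right)} = - 4 \left(k + k\right) = - 4 \cdot 2 k = - 8 k$)
$I{\left(-493,-706 \right)} + 240929 = \left(-8\right) \left(-493\right) + 240929 = 3944 + 240929 = 244873$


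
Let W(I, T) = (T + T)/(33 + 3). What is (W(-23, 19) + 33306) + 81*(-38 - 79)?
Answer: 428941/18 ≈ 23830.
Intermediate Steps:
W(I, T) = T/18 (W(I, T) = (2*T)/36 = (2*T)*(1/36) = T/18)
(W(-23, 19) + 33306) + 81*(-38 - 79) = ((1/18)*19 + 33306) + 81*(-38 - 79) = (19/18 + 33306) + 81*(-117) = 599527/18 - 9477 = 428941/18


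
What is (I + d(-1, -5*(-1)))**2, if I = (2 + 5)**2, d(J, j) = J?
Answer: 2304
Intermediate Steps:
I = 49 (I = 7**2 = 49)
(I + d(-1, -5*(-1)))**2 = (49 - 1)**2 = 48**2 = 2304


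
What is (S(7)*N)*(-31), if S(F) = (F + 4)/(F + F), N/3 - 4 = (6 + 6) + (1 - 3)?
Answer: -1023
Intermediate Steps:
N = 42 (N = 12 + 3*((6 + 6) + (1 - 3)) = 12 + 3*(12 - 2) = 12 + 3*10 = 12 + 30 = 42)
S(F) = (4 + F)/(2*F) (S(F) = (4 + F)/((2*F)) = (4 + F)*(1/(2*F)) = (4 + F)/(2*F))
(S(7)*N)*(-31) = (((½)*(4 + 7)/7)*42)*(-31) = (((½)*(⅐)*11)*42)*(-31) = ((11/14)*42)*(-31) = 33*(-31) = -1023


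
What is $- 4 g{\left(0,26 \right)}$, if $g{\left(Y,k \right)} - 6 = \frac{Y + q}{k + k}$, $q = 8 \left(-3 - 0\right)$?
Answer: $- \frac{288}{13} \approx -22.154$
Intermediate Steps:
$q = -24$ ($q = 8 \left(-3 + 0\right) = 8 \left(-3\right) = -24$)
$g{\left(Y,k \right)} = 6 + \frac{-24 + Y}{2 k}$ ($g{\left(Y,k \right)} = 6 + \frac{Y - 24}{k + k} = 6 + \frac{-24 + Y}{2 k}$)
$- 4 g{\left(0,26 \right)} = - 4 \frac{-24 + 0 + 12 \cdot 26}{2 \cdot 26} = - 4 \cdot \frac{1}{2} \cdot \frac{1}{26} \left(-24 + 0 + 312\right) = - 4 \cdot \frac{1}{2} \cdot \frac{1}{26} \cdot 288 = \left(-4\right) \frac{72}{13} = - \frac{288}{13}$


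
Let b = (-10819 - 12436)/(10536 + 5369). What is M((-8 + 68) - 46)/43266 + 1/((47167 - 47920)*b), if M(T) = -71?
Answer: -12336363/16836257222 ≈ -0.00073273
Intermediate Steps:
b = -4651/3181 (b = -23255/15905 = -23255*1/15905 = -4651/3181 ≈ -1.4621)
M((-8 + 68) - 46)/43266 + 1/((47167 - 47920)*b) = -71/43266 + 1/((47167 - 47920)*(-4651/3181)) = -71*1/43266 - 3181/4651/(-753) = -71/43266 - 1/753*(-3181/4651) = -71/43266 + 3181/3502203 = -12336363/16836257222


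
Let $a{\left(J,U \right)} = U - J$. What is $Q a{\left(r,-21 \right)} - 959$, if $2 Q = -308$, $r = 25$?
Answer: $6125$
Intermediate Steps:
$Q = -154$ ($Q = \frac{1}{2} \left(-308\right) = -154$)
$Q a{\left(r,-21 \right)} - 959 = - 154 \left(-21 - 25\right) - 959 = \left(-154\right) \left(-46\right) - 959 = 7084 - 959 = 6125$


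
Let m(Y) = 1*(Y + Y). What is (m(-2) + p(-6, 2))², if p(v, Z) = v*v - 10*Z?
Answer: 144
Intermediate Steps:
p(v, Z) = v² - 10*Z
m(Y) = 2*Y (m(Y) = 1*(2*Y) = 2*Y)
(m(-2) + p(-6, 2))² = (2*(-2) + ((-6)² - 10*2))² = (-4 + (36 - 20))² = (-4 + 16)² = 12² = 144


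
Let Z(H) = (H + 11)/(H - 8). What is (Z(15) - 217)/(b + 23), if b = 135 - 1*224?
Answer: 1493/462 ≈ 3.2316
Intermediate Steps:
b = -89 (b = 135 - 224 = -89)
Z(H) = (11 + H)/(-8 + H)
(Z(15) - 217)/(b + 23) = ((11 + 15)/(-8 + 15) - 217)/(-89 + 23) = (26/7 - 217)/(-66) = ((1/7)*26 - 217)*(-1/66) = (26/7 - 217)*(-1/66) = -1493/7*(-1/66) = 1493/462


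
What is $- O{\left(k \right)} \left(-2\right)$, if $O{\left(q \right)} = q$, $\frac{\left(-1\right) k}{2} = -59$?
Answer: $236$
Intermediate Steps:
$k = 118$ ($k = \left(-2\right) \left(-59\right) = 118$)
$- O{\left(k \right)} \left(-2\right) = \left(-1\right) 118 \left(-2\right) = \left(-118\right) \left(-2\right) = 236$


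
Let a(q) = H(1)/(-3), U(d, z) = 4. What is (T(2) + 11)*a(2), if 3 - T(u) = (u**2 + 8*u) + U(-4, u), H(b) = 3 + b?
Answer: 40/3 ≈ 13.333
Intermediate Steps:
T(u) = -1 - u**2 - 8*u (T(u) = 3 - ((u**2 + 8*u) + 4) = 3 - (4 + u**2 + 8*u) = 3 + (-4 - u**2 - 8*u) = -1 - u**2 - 8*u)
a(q) = -4/3 (a(q) = (3 + 1)/(-3) = 4*(-1/3) = -4/3)
(T(2) + 11)*a(2) = ((-1 - 1*2**2 - 8*2) + 11)*(-4/3) = ((-1 - 1*4 - 16) + 11)*(-4/3) = ((-1 - 4 - 16) + 11)*(-4/3) = (-21 + 11)*(-4/3) = -10*(-4/3) = 40/3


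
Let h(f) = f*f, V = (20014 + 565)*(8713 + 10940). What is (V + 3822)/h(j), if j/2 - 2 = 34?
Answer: 14979367/192 ≈ 78018.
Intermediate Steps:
j = 72 (j = 4 + 2*34 = 4 + 68 = 72)
V = 404439087 (V = 20579*19653 = 404439087)
h(f) = f²
(V + 3822)/h(j) = (404439087 + 3822)/(72²) = 404442909/5184 = 404442909*(1/5184) = 14979367/192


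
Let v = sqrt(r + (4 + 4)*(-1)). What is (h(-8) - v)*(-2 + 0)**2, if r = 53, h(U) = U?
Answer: -32 - 12*sqrt(5) ≈ -58.833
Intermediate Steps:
v = 3*sqrt(5) (v = sqrt(53 + (4 + 4)*(-1)) = sqrt(53 + 8*(-1)) = sqrt(53 - 8) = sqrt(45) = 3*sqrt(5) ≈ 6.7082)
(h(-8) - v)*(-2 + 0)**2 = (-8 - 3*sqrt(5))*(-2 + 0)**2 = (-8 - 3*sqrt(5))*(-2)**2 = (-8 - 3*sqrt(5))*4 = -32 - 12*sqrt(5)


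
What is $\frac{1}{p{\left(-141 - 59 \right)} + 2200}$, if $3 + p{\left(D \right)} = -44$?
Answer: $\frac{1}{2153} \approx 0.00046447$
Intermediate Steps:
$p{\left(D \right)} = -47$ ($p{\left(D \right)} = -3 - 44 = -47$)
$\frac{1}{p{\left(-141 - 59 \right)} + 2200} = \frac{1}{-47 + 2200} = \frac{1}{2153}$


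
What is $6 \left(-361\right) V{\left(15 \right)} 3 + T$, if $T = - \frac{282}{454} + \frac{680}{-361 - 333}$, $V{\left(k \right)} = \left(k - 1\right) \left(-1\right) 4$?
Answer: $\frac{28662967765}{78769} \approx 3.6389 \cdot 10^{5}$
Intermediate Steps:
$V{\left(k \right)} = 4 - 4 k$ ($V{\left(k \right)} = \left(k - 1\right) \left(-1\right) 4 = \left(-1 + k\right) \left(-1\right) 4 = \left(1 - k\right) 4 = 4 - 4 k$)
$T = - \frac{126107}{78769}$ ($T = \left(-282\right) \frac{1}{454} + \frac{680}{-361 - 333} = - \frac{141}{227} + \frac{680}{-694} = - \frac{141}{227} + 680 \left(- \frac{1}{694}\right) = - \frac{141}{227} - \frac{340}{347} = - \frac{126107}{78769} \approx -1.601$)
$6 \left(-361\right) V{\left(15 \right)} 3 + T = 6 \left(-361\right) \left(4 - 60\right) 3 - \frac{126107}{78769} = - 2166 \left(4 - 60\right) 3 - \frac{126107}{78769} = - 2166 \left(\left(-56\right) 3\right) - \frac{126107}{78769} = \left(-2166\right) \left(-168\right) - \frac{126107}{78769} = 363888 - \frac{126107}{78769} = \frac{28662967765}{78769}$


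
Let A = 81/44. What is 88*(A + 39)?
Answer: 3594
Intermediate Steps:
A = 81/44 (A = 81*(1/44) = 81/44 ≈ 1.8409)
88*(A + 39) = 88*(81/44 + 39) = 88*(1797/44) = 3594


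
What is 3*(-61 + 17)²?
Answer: 5808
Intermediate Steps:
3*(-61 + 17)² = 3*(-44)² = 3*1936 = 5808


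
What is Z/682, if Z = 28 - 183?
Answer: -5/22 ≈ -0.22727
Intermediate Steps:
Z = -155
Z/682 = -155/682 = -155*1/682 = -5/22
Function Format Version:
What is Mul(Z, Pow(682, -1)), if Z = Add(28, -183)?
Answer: Rational(-5, 22) ≈ -0.22727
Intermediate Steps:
Z = -155
Mul(Z, Pow(682, -1)) = Mul(-155, Pow(682, -1)) = Mul(-155, Rational(1, 682)) = Rational(-5, 22)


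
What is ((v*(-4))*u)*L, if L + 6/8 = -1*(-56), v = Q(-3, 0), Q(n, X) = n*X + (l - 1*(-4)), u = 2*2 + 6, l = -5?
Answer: 2210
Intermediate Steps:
u = 10 (u = 4 + 6 = 10)
Q(n, X) = -1 + X*n (Q(n, X) = n*X + (-5 - 1*(-4)) = X*n + (-5 + 4) = X*n - 1 = -1 + X*n)
v = -1 (v = -1 + 0*(-3) = -1 + 0 = -1)
L = 221/4 (L = -3/4 - 1*(-56) = -3/4 + 56 = 221/4 ≈ 55.250)
((v*(-4))*u)*L = (-1*(-4)*10)*(221/4) = (4*10)*(221/4) = 40*(221/4) = 2210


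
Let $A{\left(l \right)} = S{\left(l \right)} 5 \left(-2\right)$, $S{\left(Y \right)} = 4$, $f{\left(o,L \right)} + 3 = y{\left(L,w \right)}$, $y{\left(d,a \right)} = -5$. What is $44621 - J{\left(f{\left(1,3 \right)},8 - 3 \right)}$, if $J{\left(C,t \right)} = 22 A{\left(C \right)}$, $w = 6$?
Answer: $45501$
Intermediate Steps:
$f{\left(o,L \right)} = -8$ ($f{\left(o,L \right)} = -3 - 5 = -8$)
$A{\left(l \right)} = -40$ ($A{\left(l \right)} = 4 \cdot 5 \left(-2\right) = 20 \left(-2\right) = -40$)
$J{\left(C,t \right)} = -880$ ($J{\left(C,t \right)} = 22 \left(-40\right) = -880$)
$44621 - J{\left(f{\left(1,3 \right)},8 - 3 \right)} = 44621 - -880 = 44621 + 880 = 45501$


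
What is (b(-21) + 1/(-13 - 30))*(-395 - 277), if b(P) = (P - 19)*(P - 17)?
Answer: -43921248/43 ≈ -1.0214e+6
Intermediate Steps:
b(P) = (-19 + P)*(-17 + P)
(b(-21) + 1/(-13 - 30))*(-395 - 277) = ((323 + (-21)² - 36*(-21)) + 1/(-13 - 30))*(-395 - 277) = ((323 + 441 + 756) + 1/(-43))*(-672) = (1520 - 1/43)*(-672) = (65359/43)*(-672) = -43921248/43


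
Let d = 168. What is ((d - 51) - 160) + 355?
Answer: 312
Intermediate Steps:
((d - 51) - 160) + 355 = ((168 - 51) - 160) + 355 = (117 - 160) + 355 = -43 + 355 = 312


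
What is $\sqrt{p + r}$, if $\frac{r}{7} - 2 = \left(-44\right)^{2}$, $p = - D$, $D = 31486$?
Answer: $16 i \sqrt{70} \approx 133.87 i$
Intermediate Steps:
$p = -31486$ ($p = \left(-1\right) 31486 = -31486$)
$r = 13566$ ($r = 14 + 7 \left(-44\right)^{2} = 14 + 7 \cdot 1936 = 14 + 13552 = 13566$)
$\sqrt{p + r} = \sqrt{-31486 + 13566} = \sqrt{-17920} = 16 i \sqrt{70}$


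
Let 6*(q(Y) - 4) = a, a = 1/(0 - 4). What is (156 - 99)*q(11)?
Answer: 1805/8 ≈ 225.63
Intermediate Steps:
a = -¼ (a = 1/(-4) = -¼ ≈ -0.25000)
q(Y) = 95/24 (q(Y) = 4 + (⅙)*(-¼) = 4 - 1/24 = 95/24)
(156 - 99)*q(11) = (156 - 99)*(95/24) = 57*(95/24) = 1805/8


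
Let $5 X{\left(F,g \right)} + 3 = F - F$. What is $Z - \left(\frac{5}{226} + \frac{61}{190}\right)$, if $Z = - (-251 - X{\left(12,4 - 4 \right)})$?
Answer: $\frac{536872}{2147} \approx 250.06$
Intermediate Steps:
$X{\left(F,g \right)} = - \frac{3}{5}$ ($X{\left(F,g \right)} = - \frac{3}{5} + \frac{F - F}{5} = - \frac{3}{5} + \frac{1}{5} \cdot 0 = - \frac{3}{5} + 0 = - \frac{3}{5}$)
$Z = \frac{1252}{5}$ ($Z = - (-251 - - \frac{3}{5}) = - (-251 + \frac{3}{5}) = \left(-1\right) \left(- \frac{1252}{5}\right) = \frac{1252}{5} \approx 250.4$)
$Z - \left(\frac{5}{226} + \frac{61}{190}\right) = \frac{1252}{5} - \left(\frac{5}{226} + \frac{61}{190}\right) = \frac{1252}{5} - \frac{3684}{10735} = \frac{536872}{2147}$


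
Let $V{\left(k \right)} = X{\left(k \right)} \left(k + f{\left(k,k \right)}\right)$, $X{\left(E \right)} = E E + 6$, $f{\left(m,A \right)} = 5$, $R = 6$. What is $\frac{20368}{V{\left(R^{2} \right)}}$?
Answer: $\frac{10184}{26691} \approx 0.38155$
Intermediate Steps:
$X{\left(E \right)} = 6 + E^{2}$ ($X{\left(E \right)} = E^{2} + 6 = 6 + E^{2}$)
$V{\left(k \right)} = \left(5 + k\right) \left(6 + k^{2}\right)$ ($V{\left(k \right)} = \left(6 + k^{2}\right) \left(k + 5\right) = \left(6 + k^{2}\right) \left(5 + k\right) = \left(5 + k\right) \left(6 + k^{2}\right)$)
$\frac{20368}{V{\left(R^{2} \right)}} = \frac{20368}{\left(5 + 6^{2}\right) \left(6 + \left(6^{2}\right)^{2}\right)} = \frac{20368}{\left(5 + 36\right) \left(6 + 36^{2}\right)} = \frac{20368}{41 \left(6 + 1296\right)} = \frac{20368}{41 \cdot 1302} = \frac{20368}{53382} = 20368 \cdot \frac{1}{53382} = \frac{10184}{26691}$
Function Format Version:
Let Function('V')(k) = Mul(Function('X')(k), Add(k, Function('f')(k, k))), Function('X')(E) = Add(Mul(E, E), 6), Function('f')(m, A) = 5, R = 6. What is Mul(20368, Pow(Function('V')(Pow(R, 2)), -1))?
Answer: Rational(10184, 26691) ≈ 0.38155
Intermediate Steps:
Function('X')(E) = Add(6, Pow(E, 2)) (Function('X')(E) = Add(Pow(E, 2), 6) = Add(6, Pow(E, 2)))
Function('V')(k) = Mul(Add(5, k), Add(6, Pow(k, 2))) (Function('V')(k) = Mul(Add(6, Pow(k, 2)), Add(k, 5)) = Mul(Add(6, Pow(k, 2)), Add(5, k)) = Mul(Add(5, k), Add(6, Pow(k, 2))))
Mul(20368, Pow(Function('V')(Pow(R, 2)), -1)) = Mul(20368, Pow(Mul(Add(5, Pow(6, 2)), Add(6, Pow(Pow(6, 2), 2))), -1)) = Mul(20368, Pow(Mul(Add(5, 36), Add(6, Pow(36, 2))), -1)) = Mul(20368, Pow(Mul(41, Add(6, 1296)), -1)) = Mul(20368, Pow(Mul(41, 1302), -1)) = Mul(20368, Pow(53382, -1)) = Mul(20368, Rational(1, 53382)) = Rational(10184, 26691)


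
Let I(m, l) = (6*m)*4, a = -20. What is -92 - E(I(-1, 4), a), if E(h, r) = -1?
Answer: -91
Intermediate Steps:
I(m, l) = 24*m
-92 - E(I(-1, 4), a) = -92 - 1*(-1) = -92 + 1 = -91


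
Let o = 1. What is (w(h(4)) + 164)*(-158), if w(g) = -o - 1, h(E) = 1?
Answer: -25596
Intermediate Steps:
w(g) = -2 (w(g) = -1*1 - 1 = -1 - 1 = -2)
(w(h(4)) + 164)*(-158) = (-2 + 164)*(-158) = 162*(-158) = -25596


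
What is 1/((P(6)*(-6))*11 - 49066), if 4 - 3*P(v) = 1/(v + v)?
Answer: -6/294913 ≈ -2.0345e-5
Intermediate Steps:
P(v) = 4/3 - 1/(6*v) (P(v) = 4/3 - 1/(3*(v + v)) = 4/3 - 1/(2*v)/3 = 4/3 - 1/(6*v))
1/((P(6)*(-6))*11 - 49066) = 1/((((1/6)*(-1 + 8*6)/6)*(-6))*11 - 49066) = 1/((((1/6)*(1/6)*(-1 + 48))*(-6))*11 - 49066) = 1/((((1/6)*(1/6)*47)*(-6))*11 - 49066) = 1/(((47/36)*(-6))*11 - 49066) = 1/(-47/6*11 - 49066) = 1/(-517/6 - 49066) = 1/(-294913/6) = -6/294913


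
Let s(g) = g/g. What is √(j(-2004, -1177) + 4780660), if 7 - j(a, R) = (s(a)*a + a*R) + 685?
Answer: √2423278 ≈ 1556.7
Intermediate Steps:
s(g) = 1
j(a, R) = -678 - a - R*a (j(a, R) = 7 - ((1*a + a*R) + 685) = 7 - ((a + R*a) + 685) = 7 - (685 + a + R*a) = 7 + (-685 - a - R*a) = -678 - a - R*a)
√(j(-2004, -1177) + 4780660) = √((-678 - 1*(-2004) - 1*(-1177)*(-2004)) + 4780660) = √((-678 + 2004 - 2358708) + 4780660) = √(-2357382 + 4780660) = √2423278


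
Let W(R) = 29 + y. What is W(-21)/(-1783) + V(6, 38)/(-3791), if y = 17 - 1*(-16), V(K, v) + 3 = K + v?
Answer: -308145/6759353 ≈ -0.045588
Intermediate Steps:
V(K, v) = -3 + K + v (V(K, v) = -3 + (K + v) = -3 + K + v)
y = 33 (y = 17 + 16 = 33)
W(R) = 62 (W(R) = 29 + 33 = 62)
W(-21)/(-1783) + V(6, 38)/(-3791) = 62/(-1783) + (-3 + 6 + 38)/(-3791) = 62*(-1/1783) + 41*(-1/3791) = -62/1783 - 41/3791 = -308145/6759353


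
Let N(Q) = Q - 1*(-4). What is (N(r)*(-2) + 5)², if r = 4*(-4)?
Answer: 841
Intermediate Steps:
r = -16
N(Q) = 4 + Q (N(Q) = Q + 4 = 4 + Q)
(N(r)*(-2) + 5)² = ((4 - 16)*(-2) + 5)² = (-12*(-2) + 5)² = (24 + 5)² = 29² = 841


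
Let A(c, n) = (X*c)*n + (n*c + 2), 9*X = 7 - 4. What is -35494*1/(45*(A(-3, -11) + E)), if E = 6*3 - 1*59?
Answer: -35494/225 ≈ -157.75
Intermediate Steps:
X = ⅓ (X = (7 - 4)/9 = (⅑)*3 = ⅓ ≈ 0.33333)
E = -41 (E = 18 - 59 = -41)
A(c, n) = 2 + 4*c*n/3 (A(c, n) = (c/3)*n + (n*c + 2) = c*n/3 + (c*n + 2) = c*n/3 + (2 + c*n) = 2 + 4*c*n/3)
-35494*1/(45*(A(-3, -11) + E)) = -35494*1/(45*((2 + (4/3)*(-3)*(-11)) - 41)) = -35494*1/(45*((2 + 44) - 41)) = -35494*1/(45*(46 - 41)) = -35494/(45*5) = -35494/225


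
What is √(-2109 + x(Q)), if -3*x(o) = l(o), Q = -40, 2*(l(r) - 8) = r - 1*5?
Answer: 5*I*√3030/6 ≈ 45.871*I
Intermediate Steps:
l(r) = 11/2 + r/2 (l(r) = 8 + (r - 1*5)/2 = 8 + (r - 5)/2 = 8 + (-5 + r)/2 = 8 + (-5/2 + r/2) = 11/2 + r/2)
x(o) = -11/6 - o/6 (x(o) = -(11/2 + o/2)/3 = -11/6 - o/6)
√(-2109 + x(Q)) = √(-2109 + (-11/6 - ⅙*(-40))) = √(-2109 + (-11/6 + 20/3)) = √(-2109 + 29/6) = √(-12625/6) = 5*I*√3030/6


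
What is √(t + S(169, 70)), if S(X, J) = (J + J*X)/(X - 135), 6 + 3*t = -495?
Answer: √183 ≈ 13.528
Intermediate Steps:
t = -167 (t = -2 + (⅓)*(-495) = -2 - 165 = -167)
S(X, J) = (J + J*X)/(-135 + X)
√(t + S(169, 70)) = √(-167 + 70*(1 + 169)/(-135 + 169)) = √(-167 + 70*170/34) = √(-167 + 70*(1/34)*170) = √(-167 + 350) = √183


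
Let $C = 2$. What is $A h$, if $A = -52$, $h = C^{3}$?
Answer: $-416$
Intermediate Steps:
$h = 8$ ($h = 2^{3} = 8$)
$A h = \left(-52\right) 8 = -416$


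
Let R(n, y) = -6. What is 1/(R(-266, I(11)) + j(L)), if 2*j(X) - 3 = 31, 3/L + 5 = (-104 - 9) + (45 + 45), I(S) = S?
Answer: 1/11 ≈ 0.090909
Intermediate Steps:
L = -3/28 (L = 3/(-5 + ((-104 - 9) + (45 + 45))) = 3/(-5 + (-113 + 90)) = 3/(-5 - 23) = 3/(-28) = 3*(-1/28) = -3/28 ≈ -0.10714)
j(X) = 17 (j(X) = 3/2 + (½)*31 = 3/2 + 31/2 = 17)
1/(R(-266, I(11)) + j(L)) = 1/(-6 + 17) = 1/11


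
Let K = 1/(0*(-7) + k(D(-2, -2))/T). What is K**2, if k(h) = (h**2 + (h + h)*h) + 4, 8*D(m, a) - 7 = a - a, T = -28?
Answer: 3211264/162409 ≈ 19.773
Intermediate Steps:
D(m, a) = 7/8 (D(m, a) = 7/8 + (a - a)/8 = 7/8 + (1/8)*0 = 7/8 + 0 = 7/8)
k(h) = 4 + 3*h**2 (k(h) = (h**2 + (2*h)*h) + 4 = (h**2 + 2*h**2) + 4 = 3*h**2 + 4 = 4 + 3*h**2)
K = -1792/403 (K = 1/(0*(-7) + (4 + 3*(7/8)**2)/(-28)) = 1/(0 + (4 + 3*(49/64))*(-1/28)) = 1/(0 + (4 + 147/64)*(-1/28)) = 1/(0 + (403/64)*(-1/28)) = 1/(0 - 403/1792) = 1/(-403/1792) = -1792/403 ≈ -4.4466)
K**2 = (-1792/403)**2 = 3211264/162409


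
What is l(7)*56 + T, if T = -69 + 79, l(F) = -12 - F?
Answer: -1054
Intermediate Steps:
T = 10
l(7)*56 + T = (-12 - 1*7)*56 + 10 = (-12 - 7)*56 + 10 = -19*56 + 10 = -1064 + 10 = -1054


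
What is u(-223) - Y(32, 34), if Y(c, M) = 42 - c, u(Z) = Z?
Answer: -233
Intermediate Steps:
u(-223) - Y(32, 34) = -223 - (42 - 1*32) = -223 - (42 - 32) = -223 - 1*10 = -223 - 10 = -233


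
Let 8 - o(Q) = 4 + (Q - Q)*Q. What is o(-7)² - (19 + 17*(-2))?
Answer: 31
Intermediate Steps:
o(Q) = 4 (o(Q) = 8 - (4 + (Q - Q)*Q) = 8 - (4 + 0*Q) = 8 - (4 + 0) = 8 - 1*4 = 8 - 4 = 4)
o(-7)² - (19 + 17*(-2)) = 4² - (19 + 17*(-2)) = 16 - (19 - 34) = 16 - 1*(-15) = 16 + 15 = 31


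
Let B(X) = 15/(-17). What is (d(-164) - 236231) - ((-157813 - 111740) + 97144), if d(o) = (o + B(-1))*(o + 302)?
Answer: -1471788/17 ≈ -86576.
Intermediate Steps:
B(X) = -15/17 (B(X) = 15*(-1/17) = -15/17)
d(o) = (302 + o)*(-15/17 + o) (d(o) = (o - 15/17)*(o + 302) = (-15/17 + o)*(302 + o) = (302 + o)*(-15/17 + o))
(d(-164) - 236231) - ((-157813 - 111740) + 97144) = ((-4530/17 + (-164)**2 + (5119/17)*(-164)) - 236231) - ((-157813 - 111740) + 97144) = ((-4530/17 + 26896 - 839516/17) - 236231) - (-269553 + 97144) = (-386814/17 - 236231) - 1*(-172409) = -4402741/17 + 172409 = -1471788/17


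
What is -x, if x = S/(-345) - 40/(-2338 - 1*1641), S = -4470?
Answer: -51594/3979 ≈ -12.967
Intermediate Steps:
x = 51594/3979 (x = -4470/(-345) - 40/(-2338 - 1*1641) = -4470*(-1/345) - 40/(-2338 - 1641) = 298/23 - 40/(-3979) = 298/23 - 40*(-1/3979) = 298/23 + 40/3979 = 51594/3979 ≈ 12.967)
-x = -1*51594/3979 = -51594/3979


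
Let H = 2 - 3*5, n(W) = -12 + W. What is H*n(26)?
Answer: -182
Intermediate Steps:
H = -13 (H = 2 - 15 = -13)
H*n(26) = -13*(-12 + 26) = -13*14 = -182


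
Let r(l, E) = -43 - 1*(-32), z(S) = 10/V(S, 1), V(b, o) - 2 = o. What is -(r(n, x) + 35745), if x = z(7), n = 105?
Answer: -35734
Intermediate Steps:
V(b, o) = 2 + o
z(S) = 10/3 (z(S) = 10/(2 + 1) = 10/3)
x = 10/3 ≈ 3.3333
r(l, E) = -11 (r(l, E) = -43 + 32 = -11)
-(r(n, x) + 35745) = -(-11 + 35745) = -1*35734 = -35734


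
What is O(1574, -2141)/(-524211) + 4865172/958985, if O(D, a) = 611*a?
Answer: 3804873866027/502710485835 ≈ 7.5687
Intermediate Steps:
O(1574, -2141)/(-524211) + 4865172/958985 = (611*(-2141))/(-524211) + 4865172/958985 = -1308151*(-1/524211) + 4865172*(1/958985) = 1308151/524211 + 4865172/958985 = 3804873866027/502710485835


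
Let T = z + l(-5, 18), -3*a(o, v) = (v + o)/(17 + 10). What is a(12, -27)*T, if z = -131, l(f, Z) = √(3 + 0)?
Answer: -655/27 + 5*√3/27 ≈ -23.939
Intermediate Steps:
l(f, Z) = √3
a(o, v) = -o/81 - v/81 (a(o, v) = -(v + o)/(3*(17 + 10)) = -(o + v)/(3*27) = -(o/27 + v/27)/3 = -o/81 - v/81)
T = -131 + √3 ≈ -129.27
a(12, -27)*T = (-1/81*12 - 1/81*(-27))*(-131 + √3) = (-4/27 + ⅓)*(-131 + √3) = 5*(-131 + √3)/27 = -655/27 + 5*√3/27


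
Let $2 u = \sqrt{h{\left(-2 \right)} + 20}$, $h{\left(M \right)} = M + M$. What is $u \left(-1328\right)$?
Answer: $-2656$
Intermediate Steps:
$h{\left(M \right)} = 2 M$
$u = 2$ ($u = \frac{\sqrt{2 \left(-2\right) + 20}}{2} = \frac{\sqrt{-4 + 20}}{2} = \frac{\sqrt{16}}{2} = \frac{1}{2} \cdot 4 = 2$)
$u \left(-1328\right) = 2 \left(-1328\right) = -2656$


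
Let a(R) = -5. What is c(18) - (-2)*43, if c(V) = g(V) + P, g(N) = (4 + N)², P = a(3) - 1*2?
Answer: 563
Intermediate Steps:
P = -7 (P = -5 - 1*2 = -5 - 2 = -7)
c(V) = -7 + (4 + V)² (c(V) = (4 + V)² - 7 = -7 + (4 + V)²)
c(18) - (-2)*43 = (-7 + (4 + 18)²) - (-2)*43 = (-7 + 22²) - 1*(-86) = (-7 + 484) + 86 = 477 + 86 = 563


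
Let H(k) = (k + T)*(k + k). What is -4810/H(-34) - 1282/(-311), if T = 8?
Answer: 29641/21148 ≈ 1.4016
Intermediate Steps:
H(k) = 2*k*(8 + k) (H(k) = (k + 8)*(k + k) = (8 + k)*(2*k) = 2*k*(8 + k))
-4810/H(-34) - 1282/(-311) = -4810*(-1/(68*(8 - 34))) - 1282/(-311) = -4810/(2*(-34)*(-26)) - 1282*(-1/311) = -4810/1768 + 1282/311 = -4810*1/1768 + 1282/311 = -185/68 + 1282/311 = 29641/21148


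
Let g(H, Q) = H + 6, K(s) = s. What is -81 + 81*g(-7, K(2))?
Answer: -162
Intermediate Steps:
g(H, Q) = 6 + H
-81 + 81*g(-7, K(2)) = -81 + 81*(6 - 7) = -81 + 81*(-1) = -81 - 81 = -162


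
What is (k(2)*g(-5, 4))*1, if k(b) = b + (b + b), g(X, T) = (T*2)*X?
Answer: -240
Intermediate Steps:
g(X, T) = 2*T*X (g(X, T) = (2*T)*X = 2*T*X)
k(b) = 3*b (k(b) = b + 2*b = 3*b)
(k(2)*g(-5, 4))*1 = ((3*2)*(2*4*(-5)))*1 = (6*(-40))*1 = -240*1 = -240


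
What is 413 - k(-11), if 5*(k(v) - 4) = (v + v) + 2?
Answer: 413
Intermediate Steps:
k(v) = 22/5 + 2*v/5 (k(v) = 4 + ((v + v) + 2)/5 = 4 + (2*v + 2)/5 = 4 + (2 + 2*v)/5 = 4 + (2/5 + 2*v/5) = 22/5 + 2*v/5)
413 - k(-11) = 413 - (22/5 + (2/5)*(-11)) = 413 - (22/5 - 22/5) = 413 - 1*0 = 413 + 0 = 413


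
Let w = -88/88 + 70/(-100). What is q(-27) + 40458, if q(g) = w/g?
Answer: 10923677/270 ≈ 40458.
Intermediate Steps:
w = -17/10 (w = -88*1/88 + 70*(-1/100) = -1 - 7/10 = -17/10 ≈ -1.7000)
q(g) = -17/(10*g)
q(-27) + 40458 = -17/10/(-27) + 40458 = -17/10*(-1/27) + 40458 = 17/270 + 40458 = 10923677/270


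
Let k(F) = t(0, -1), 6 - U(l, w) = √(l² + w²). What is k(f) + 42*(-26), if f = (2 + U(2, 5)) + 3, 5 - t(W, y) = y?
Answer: -1086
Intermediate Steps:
U(l, w) = 6 - √(l² + w²)
t(W, y) = 5 - y
f = 11 - √29 (f = (2 + (6 - √(2² + 5²))) + 3 = (2 + (6 - √(4 + 25))) + 3 = (2 + (6 - √29)) + 3 = (8 - √29) + 3 = 11 - √29 ≈ 5.6148)
k(F) = 6 (k(F) = 5 - 1*(-1) = 5 + 1 = 6)
k(f) + 42*(-26) = 6 + 42*(-26) = 6 - 1092 = -1086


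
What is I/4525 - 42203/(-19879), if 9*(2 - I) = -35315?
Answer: 2421101882/809572275 ≈ 2.9906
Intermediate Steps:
I = 35333/9 (I = 2 - 1/9*(-35315) = 2 + 35315/9 = 35333/9 ≈ 3925.9)
I/4525 - 42203/(-19879) = (35333/9)/4525 - 42203/(-19879) = (35333/9)*(1/4525) - 42203*(-1/19879) = 35333/40725 + 42203/19879 = 2421101882/809572275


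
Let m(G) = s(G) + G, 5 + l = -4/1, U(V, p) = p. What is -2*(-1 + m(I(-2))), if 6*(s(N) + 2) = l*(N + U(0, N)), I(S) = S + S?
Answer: -10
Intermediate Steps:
I(S) = 2*S
l = -9 (l = -5 - 4/1 = -5 - 4*1 = -5 - 4 = -9)
s(N) = -2 - 3*N (s(N) = -2 + (-9*(N + N))/6 = -2 + (-18*N)/6 = -2 - 3*N)
m(G) = -2 - 2*G (m(G) = (-2 - 3*G) + G = -2 - 2*G)
-2*(-1 + m(I(-2))) = -2*(-1 + (-2 - 4*(-2))) = -2*(-1 + (-2 - 2*(-4))) = -2*(-1 + (-2 + 8)) = -2*(-1 + 6) = -2*5 = -10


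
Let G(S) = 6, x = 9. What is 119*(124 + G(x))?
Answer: 15470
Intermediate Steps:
119*(124 + G(x)) = 119*(124 + 6) = 119*130 = 15470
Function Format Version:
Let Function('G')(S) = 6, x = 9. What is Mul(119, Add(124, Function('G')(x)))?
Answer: 15470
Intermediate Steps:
Mul(119, Add(124, Function('G')(x))) = Mul(119, Add(124, 6)) = Mul(119, 130) = 15470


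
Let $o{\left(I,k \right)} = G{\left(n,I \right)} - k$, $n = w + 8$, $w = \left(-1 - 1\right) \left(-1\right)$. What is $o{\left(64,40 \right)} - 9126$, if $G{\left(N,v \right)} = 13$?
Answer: $-9153$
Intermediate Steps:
$w = 2$ ($w = \left(-2\right) \left(-1\right) = 2$)
$n = 10$ ($n = 2 + 8 = 10$)
$o{\left(I,k \right)} = 13 - k$
$o{\left(64,40 \right)} - 9126 = \left(13 - 40\right) - 9126 = -27 - 9126 = -9153$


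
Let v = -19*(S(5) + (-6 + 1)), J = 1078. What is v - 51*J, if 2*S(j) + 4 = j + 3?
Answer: -54921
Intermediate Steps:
S(j) = -½ + j/2 (S(j) = -2 + (j + 3)/2 = -2 + (3 + j)/2 = -2 + (3/2 + j/2) = -½ + j/2)
v = 57 (v = -19*((-½ + (½)*5) + (-6 + 1)) = -19*((-½ + 5/2) - 5) = -19*(2 - 5) = -19*(-3) = 57)
v - 51*J = 57 - 51*1078 = 57 - 54978 = -54921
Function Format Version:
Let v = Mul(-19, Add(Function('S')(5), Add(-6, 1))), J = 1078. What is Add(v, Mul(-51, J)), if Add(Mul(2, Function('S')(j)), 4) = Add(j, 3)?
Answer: -54921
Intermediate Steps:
Function('S')(j) = Add(Rational(-1, 2), Mul(Rational(1, 2), j)) (Function('S')(j) = Add(-2, Mul(Rational(1, 2), Add(j, 3))) = Add(-2, Mul(Rational(1, 2), Add(3, j))) = Add(-2, Add(Rational(3, 2), Mul(Rational(1, 2), j))) = Add(Rational(-1, 2), Mul(Rational(1, 2), j)))
v = 57 (v = Mul(-19, Add(Add(Rational(-1, 2), Mul(Rational(1, 2), 5)), Add(-6, 1))) = Mul(-19, Add(Add(Rational(-1, 2), Rational(5, 2)), -5)) = Mul(-19, Add(2, -5)) = Mul(-19, -3) = 57)
Add(v, Mul(-51, J)) = Add(57, Mul(-51, 1078)) = Add(57, -54978) = -54921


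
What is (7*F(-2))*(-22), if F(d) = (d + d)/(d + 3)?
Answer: 616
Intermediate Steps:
F(d) = 2*d/(3 + d) (F(d) = (2*d)/(3 + d) = 2*d/(3 + d))
(7*F(-2))*(-22) = (7*(2*(-2)/(3 - 2)))*(-22) = (7*(2*(-2)/1))*(-22) = (7*(2*(-2)*1))*(-22) = (7*(-4))*(-22) = -28*(-22) = 616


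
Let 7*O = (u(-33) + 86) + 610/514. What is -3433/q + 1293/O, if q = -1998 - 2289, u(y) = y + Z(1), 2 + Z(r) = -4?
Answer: 370908703/1966304 ≈ 188.63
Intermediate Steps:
Z(r) = -6 (Z(r) = -2 - 4 = -6)
u(y) = -6 + y (u(y) = y - 6 = -6 + y)
q = -4287
O = 12384/1799 (O = (((-6 - 33) + 86) + 610/514)/7 = ((-39 + 86) + 610*(1/514))/7 = (47 + 305/257)/7 = (⅐)*(12384/257) = 12384/1799 ≈ 6.8838)
-3433/q + 1293/O = -3433/(-4287) + 1293/(12384/1799) = -3433*(-1/4287) + 1293*(1799/12384) = 3433/4287 + 775369/4128 = 370908703/1966304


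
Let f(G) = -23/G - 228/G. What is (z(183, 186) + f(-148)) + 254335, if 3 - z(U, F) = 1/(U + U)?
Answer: 6888536251/27084 ≈ 2.5434e+5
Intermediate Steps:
z(U, F) = 3 - 1/(2*U) (z(U, F) = 3 - 1/(U + U) = 3 - 1/(2*U))
f(G) = -251/G
(z(183, 186) + f(-148)) + 254335 = ((3 - ½/183) - 251/(-148)) + 254335 = ((3 - ½*1/183) - 251*(-1/148)) + 254335 = ((3 - 1/366) + 251/148) + 254335 = (1097/366 + 251/148) + 254335 = 127111/27084 + 254335 = 6888536251/27084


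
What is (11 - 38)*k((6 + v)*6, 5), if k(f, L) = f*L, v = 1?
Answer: -5670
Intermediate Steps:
k(f, L) = L*f
(11 - 38)*k((6 + v)*6, 5) = (11 - 38)*(5*((6 + 1)*6)) = -135*7*6 = -135*42 = -27*210 = -5670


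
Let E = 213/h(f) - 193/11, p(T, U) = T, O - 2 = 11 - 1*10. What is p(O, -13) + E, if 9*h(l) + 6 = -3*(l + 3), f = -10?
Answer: 6229/55 ≈ 113.25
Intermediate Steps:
O = 3 (O = 2 + (11 - 1*10) = 2 + (11 - 10) = 2 + 1 = 3)
h(l) = -5/3 - l/3 (h(l) = -⅔ + (-3*(l + 3))/9 = -⅔ + (-3*(3 + l))/9 = -⅔ + (-9 - 3*l)/9 = -⅔ + (-1 - l/3) = -5/3 - l/3)
E = 6064/55 (E = 213/(-5/3 - ⅓*(-10)) - 193/11 = 213/(-5/3 + 10/3) - 193*1/11 = 213/(5/3) - 193/11 = 213*(⅗) - 193/11 = 639/5 - 193/11 = 6064/55 ≈ 110.25)
p(O, -13) + E = 3 + 6064/55 = 6229/55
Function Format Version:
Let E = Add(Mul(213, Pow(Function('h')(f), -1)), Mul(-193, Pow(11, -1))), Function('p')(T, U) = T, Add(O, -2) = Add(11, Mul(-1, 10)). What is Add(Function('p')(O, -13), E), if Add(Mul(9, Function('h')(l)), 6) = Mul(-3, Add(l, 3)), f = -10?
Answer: Rational(6229, 55) ≈ 113.25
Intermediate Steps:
O = 3 (O = Add(2, Add(11, Mul(-1, 10))) = Add(2, Add(11, -10)) = Add(2, 1) = 3)
Function('h')(l) = Add(Rational(-5, 3), Mul(Rational(-1, 3), l)) (Function('h')(l) = Add(Rational(-2, 3), Mul(Rational(1, 9), Mul(-3, Add(l, 3)))) = Add(Rational(-2, 3), Mul(Rational(1, 9), Mul(-3, Add(3, l)))) = Add(Rational(-2, 3), Mul(Rational(1, 9), Add(-9, Mul(-3, l)))) = Add(Rational(-2, 3), Add(-1, Mul(Rational(-1, 3), l))) = Add(Rational(-5, 3), Mul(Rational(-1, 3), l)))
E = Rational(6064, 55) (E = Add(Mul(213, Pow(Add(Rational(-5, 3), Mul(Rational(-1, 3), -10)), -1)), Mul(-193, Pow(11, -1))) = Add(Mul(213, Pow(Add(Rational(-5, 3), Rational(10, 3)), -1)), Mul(-193, Rational(1, 11))) = Add(Mul(213, Pow(Rational(5, 3), -1)), Rational(-193, 11)) = Add(Mul(213, Rational(3, 5)), Rational(-193, 11)) = Add(Rational(639, 5), Rational(-193, 11)) = Rational(6064, 55) ≈ 110.25)
Add(Function('p')(O, -13), E) = Add(3, Rational(6064, 55)) = Rational(6229, 55)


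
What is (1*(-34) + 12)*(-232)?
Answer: 5104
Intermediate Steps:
(1*(-34) + 12)*(-232) = (-34 + 12)*(-232) = -22*(-232) = 5104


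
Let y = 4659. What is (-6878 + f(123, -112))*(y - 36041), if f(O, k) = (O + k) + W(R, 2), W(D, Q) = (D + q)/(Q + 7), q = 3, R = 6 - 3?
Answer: 646437818/3 ≈ 2.1548e+8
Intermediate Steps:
R = 3
W(D, Q) = (3 + D)/(7 + Q) (W(D, Q) = (D + 3)/(Q + 7) = (3 + D)/(7 + Q))
f(O, k) = 2/3 + O + k (f(O, k) = (O + k) + (3 + 3)/(7 + 2) = (O + k) + 6/9 = (O + k) + (1/9)*6 = (O + k) + 2/3 = 2/3 + O + k)
(-6878 + f(123, -112))*(y - 36041) = (-6878 + (2/3 + 123 - 112))*(4659 - 36041) = (-6878 + 35/3)*(-31382) = -20599/3*(-31382) = 646437818/3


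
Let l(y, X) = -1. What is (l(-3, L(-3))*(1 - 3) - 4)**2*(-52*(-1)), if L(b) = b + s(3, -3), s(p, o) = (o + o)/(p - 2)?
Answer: 208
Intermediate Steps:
s(p, o) = 2*o/(-2 + p) (s(p, o) = (2*o)/(-2 + p) = 2*o/(-2 + p))
L(b) = -6 + b (L(b) = b + 2*(-3)/(-2 + 3) = b + 2*(-3)/1 = b + 2*(-3)*1 = b - 6 = -6 + b)
(l(-3, L(-3))*(1 - 3) - 4)**2*(-52*(-1)) = (-(1 - 3) - 4)**2*(-52*(-1)) = (-1*(-2) - 4)**2*52 = (2 - 4)**2*52 = (-2)**2*52 = 4*52 = 208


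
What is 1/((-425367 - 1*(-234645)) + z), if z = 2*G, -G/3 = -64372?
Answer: 1/195510 ≈ 5.1148e-6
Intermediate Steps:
G = 193116 (G = -3*(-64372) = 193116)
z = 386232 (z = 2*193116 = 386232)
1/((-425367 - 1*(-234645)) + z) = 1/((-425367 - 1*(-234645)) + 386232) = 1/((-425367 + 234645) + 386232) = 1/(-190722 + 386232) = 1/195510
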